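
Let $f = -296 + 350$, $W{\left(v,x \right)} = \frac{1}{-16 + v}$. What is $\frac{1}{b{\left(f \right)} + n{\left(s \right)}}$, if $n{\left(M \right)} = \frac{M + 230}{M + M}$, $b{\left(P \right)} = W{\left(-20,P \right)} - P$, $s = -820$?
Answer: $- \frac{738}{39607} \approx -0.018633$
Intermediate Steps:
$f = 54$
$b{\left(P \right)} = - \frac{1}{36} - P$ ($b{\left(P \right)} = \frac{1}{-16 - 20} - P = \frac{1}{-36} - P = - \frac{1}{36} - P$)
$n{\left(M \right)} = \frac{230 + M}{2 M}$
$\frac{1}{b{\left(f \right)} + n{\left(s \right)}} = \frac{1}{\left(- \frac{1}{36} - 54\right) + \frac{230 - 820}{2 \left(-820\right)}} = \frac{1}{\left(- \frac{1}{36} - 54\right) + \frac{1}{2} \left(- \frac{1}{820}\right) \left(-590\right)} = \frac{1}{- \frac{1945}{36} + \frac{59}{164}} = \frac{1}{- \frac{39607}{738}} = - \frac{738}{39607}$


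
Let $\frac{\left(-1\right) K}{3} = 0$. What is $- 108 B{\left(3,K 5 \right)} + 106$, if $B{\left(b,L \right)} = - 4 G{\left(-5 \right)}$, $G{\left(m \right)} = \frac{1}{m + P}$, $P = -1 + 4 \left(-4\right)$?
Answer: $\frac{950}{11} \approx 86.364$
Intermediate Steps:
$K = 0$ ($K = \left(-3\right) 0 = 0$)
$P = -17$ ($P = -1 - 16 = -17$)
$G{\left(m \right)} = \frac{1}{-17 + m}$ ($G{\left(m \right)} = \frac{1}{m - 17} = \frac{1}{-17 + m}$)
$B{\left(b,L \right)} = \frac{2}{11}$ ($B{\left(b,L \right)} = - \frac{4}{-17 - 5} = - \frac{4}{-22} = \left(-4\right) \left(- \frac{1}{22}\right) = \frac{2}{11}$)
$- 108 B{\left(3,K 5 \right)} + 106 = \left(-108\right) \frac{2}{11} + 106 = - \frac{216}{11} + 106 = \frac{950}{11}$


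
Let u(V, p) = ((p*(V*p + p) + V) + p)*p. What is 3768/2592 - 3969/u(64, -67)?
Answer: 1534841755/1055667276 ≈ 1.4539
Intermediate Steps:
u(V, p) = p*(V + p + p*(p + V*p)) (u(V, p) = ((p*(p + V*p) + V) + p)*p = ((V + p*(p + V*p)) + p)*p = (V + p + p*(p + V*p))*p = p*(V + p + p*(p + V*p)))
3768/2592 - 3969/u(64, -67) = 3768/2592 - 3969*(-1/(67*(64 - 67 + (-67)**2 + 64*(-67)**2))) = 3768*(1/2592) - 3969*(-1/(67*(64 - 67 + 4489 + 64*4489))) = 157/108 - 3969*(-1/(67*(64 - 67 + 4489 + 287296))) = 157/108 - 3969/((-67*291782)) = 157/108 - 3969/(-19549394) = 157/108 - 3969*(-1/19549394) = 157/108 + 3969/19549394 = 1534841755/1055667276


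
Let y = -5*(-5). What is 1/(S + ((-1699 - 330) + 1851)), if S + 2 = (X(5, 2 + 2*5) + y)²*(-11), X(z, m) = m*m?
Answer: -1/314351 ≈ -3.1812e-6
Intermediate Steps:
X(z, m) = m²
y = 25
S = -314173 (S = -2 + ((2 + 2*5)² + 25)²*(-11) = -2 + ((2 + 10)² + 25)²*(-11) = -2 + (12² + 25)²*(-11) = -2 + (144 + 25)²*(-11) = -2 + 169²*(-11) = -2 + 28561*(-11) = -2 - 314171 = -314173)
1/(S + ((-1699 - 330) + 1851)) = 1/(-314173 + ((-1699 - 330) + 1851)) = 1/(-314173 + (-2029 + 1851)) = 1/(-314173 - 178) = 1/(-314351) = -1/314351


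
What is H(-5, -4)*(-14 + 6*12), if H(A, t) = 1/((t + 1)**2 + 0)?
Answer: 58/9 ≈ 6.4444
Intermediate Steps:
H(A, t) = (1 + t)**(-2) (H(A, t) = 1/((1 + t)**2 + 0) = 1/((1 + t)**2) = (1 + t)**(-2))
H(-5, -4)*(-14 + 6*12) = (-14 + 6*12)/(1 - 4)**2 = (-14 + 72)/(-3)**2 = (1/9)*58 = 58/9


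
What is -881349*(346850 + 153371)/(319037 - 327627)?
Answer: 440869278129/8590 ≈ 5.1324e+7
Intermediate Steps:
-881349*(346850 + 153371)/(319037 - 327627) = -881349/((-8590/500221)) = -881349/((-8590*1/500221)) = -881349/(-8590/500221) = -881349*(-500221/8590) = 440869278129/8590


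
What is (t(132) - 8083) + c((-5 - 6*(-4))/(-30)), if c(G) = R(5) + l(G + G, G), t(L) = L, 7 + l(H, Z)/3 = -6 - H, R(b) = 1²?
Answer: -39926/5 ≈ -7985.2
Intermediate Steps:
R(b) = 1
l(H, Z) = -39 - 3*H (l(H, Z) = -21 + 3*(-6 - H) = -21 + (-18 - 3*H) = -39 - 3*H)
c(G) = -38 - 6*G (c(G) = 1 + (-39 - 3*(G + G)) = 1 + (-39 - 6*G) = -38 - 6*G)
(t(132) - 8083) + c((-5 - 6*(-4))/(-30)) = (132 - 8083) + (-38 - 6*(-5 - 6*(-4))/(-30)) = -7951 + (-38 - 6*(-5 + 24)*(-1)/30) = -7951 + (-38 - 114*(-1)/30) = -7951 + (-38 - 6*(-19/30)) = -7951 + (-38 + 19/5) = -7951 - 171/5 = -39926/5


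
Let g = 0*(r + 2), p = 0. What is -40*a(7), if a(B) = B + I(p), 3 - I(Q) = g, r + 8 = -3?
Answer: -400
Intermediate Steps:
r = -11 (r = -8 - 3 = -11)
g = 0 (g = 0*(-11 + 2) = 0*(-9) = 0)
I(Q) = 3 (I(Q) = 3 - 1*0 = 3 + 0 = 3)
a(B) = 3 + B (a(B) = B + 3 = 3 + B)
-40*a(7) = -40*(3 + 7) = -40*10 = -400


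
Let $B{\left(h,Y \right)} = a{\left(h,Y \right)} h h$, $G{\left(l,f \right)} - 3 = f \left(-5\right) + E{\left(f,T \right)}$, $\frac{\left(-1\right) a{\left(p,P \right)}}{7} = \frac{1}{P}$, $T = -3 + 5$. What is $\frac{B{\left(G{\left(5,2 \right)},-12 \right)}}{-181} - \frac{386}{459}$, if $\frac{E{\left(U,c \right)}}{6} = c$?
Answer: $- \frac{306239}{332316} \approx -0.92153$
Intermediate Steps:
$T = 2$
$E{\left(U,c \right)} = 6 c$
$a{\left(p,P \right)} = - \frac{7}{P}$
$G{\left(l,f \right)} = 15 - 5 f$ ($G{\left(l,f \right)} = 3 + \left(f \left(-5\right) + 6 \cdot 2\right) = 3 - \left(-12 + 5 f\right) = 15 - 5 f$)
$B{\left(h,Y \right)} = - \frac{7 h^{2}}{Y}$ ($B{\left(h,Y \right)} = - \frac{7}{Y} h h = - \frac{7 h}{Y} h = - \frac{7 h^{2}}{Y}$)
$\frac{B{\left(G{\left(5,2 \right)},-12 \right)}}{-181} - \frac{386}{459} = \frac{\left(-7\right) \frac{1}{-12} \left(15 - 10\right)^{2}}{-181} - \frac{386}{459} = \left(-7\right) \left(- \frac{1}{12}\right) \left(15 - 10\right)^{2} \left(- \frac{1}{181}\right) - \frac{386}{459} = \left(-7\right) \left(- \frac{1}{12}\right) 5^{2} \left(- \frac{1}{181}\right) - \frac{386}{459} = \left(-7\right) \left(- \frac{1}{12}\right) 25 \left(- \frac{1}{181}\right) - \frac{386}{459} = \frac{175}{12} \left(- \frac{1}{181}\right) - \frac{386}{459} = - \frac{175}{2172} - \frac{386}{459} = - \frac{306239}{332316}$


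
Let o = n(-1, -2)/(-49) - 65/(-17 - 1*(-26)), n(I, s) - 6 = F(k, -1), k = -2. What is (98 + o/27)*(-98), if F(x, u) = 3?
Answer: -2327240/243 ≈ -9577.1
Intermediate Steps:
n(I, s) = 9 (n(I, s) = 6 + 3 = 9)
o = -3266/441 (o = 9/(-49) - 65/(-17 - 1*(-26)) = 9*(-1/49) - 65/(-17 + 26) = -9/49 - 65/9 = -3266/441 ≈ -7.4059)
(98 + o/27)*(-98) = (98 - 3266/441/27)*(-98) = (98 - 3266/441*1/27)*(-98) = (98 - 3266/11907)*(-98) = (1163620/11907)*(-98) = -2327240/243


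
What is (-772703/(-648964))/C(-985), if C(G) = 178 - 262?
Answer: -772703/54512976 ≈ -0.014175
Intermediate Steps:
C(G) = -84
(-772703/(-648964))/C(-985) = -772703/(-648964)/(-84) = -772703*(-1/648964)*(-1/84) = (772703/648964)*(-1/84) = -772703/54512976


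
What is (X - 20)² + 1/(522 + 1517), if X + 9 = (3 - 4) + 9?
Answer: 899200/2039 ≈ 441.00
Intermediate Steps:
X = -1 (X = -9 + ((3 - 4) + 9) = -9 + (-1 + 9) = -9 + 8 = -1)
(X - 20)² + 1/(522 + 1517) = (-1 - 20)² + 1/(522 + 1517) = (-21)² + 1/2039 = 441 + 1/2039 = 899200/2039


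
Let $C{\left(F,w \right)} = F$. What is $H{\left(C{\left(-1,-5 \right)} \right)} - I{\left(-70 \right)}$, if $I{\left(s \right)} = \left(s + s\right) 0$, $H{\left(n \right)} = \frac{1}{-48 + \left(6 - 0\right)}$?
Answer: $- \frac{1}{42} \approx -0.02381$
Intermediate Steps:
$H{\left(n \right)} = - \frac{1}{42}$ ($H{\left(n \right)} = \frac{1}{-48 + \left(6 + 0\right)} = \frac{1}{-48 + 6} = \frac{1}{-42} = - \frac{1}{42}$)
$I{\left(s \right)} = 0$ ($I{\left(s \right)} = 2 s 0 = 0$)
$H{\left(C{\left(-1,-5 \right)} \right)} - I{\left(-70 \right)} = - \frac{1}{42} - 0 = - \frac{1}{42} + 0 = - \frac{1}{42}$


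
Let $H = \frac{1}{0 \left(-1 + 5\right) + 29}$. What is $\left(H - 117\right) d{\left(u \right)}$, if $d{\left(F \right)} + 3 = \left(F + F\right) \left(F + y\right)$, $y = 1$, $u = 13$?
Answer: $- \frac{1224512}{29} \approx -42225.0$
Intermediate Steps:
$d{\left(F \right)} = -3 + 2 F \left(1 + F\right)$ ($d{\left(F \right)} = -3 + \left(F + F\right) \left(F + 1\right) = -3 + 2 F \left(1 + F\right)$)
$H = \frac{1}{29}$ ($H = \frac{1}{0 \cdot 4 + 29} = \frac{1}{0 + 29} = \frac{1}{29} \approx 0.034483$)
$\left(H - 117\right) d{\left(u \right)} = \left(\frac{1}{29} - 117\right) \left(-3 + 2 \cdot 13 + 2 \cdot 13^{2}\right) = - \frac{3392 \left(-3 + 26 + 2 \cdot 169\right)}{29} = - \frac{3392 \left(-3 + 26 + 338\right)}{29} = \left(- \frac{3392}{29}\right) 361 = - \frac{1224512}{29}$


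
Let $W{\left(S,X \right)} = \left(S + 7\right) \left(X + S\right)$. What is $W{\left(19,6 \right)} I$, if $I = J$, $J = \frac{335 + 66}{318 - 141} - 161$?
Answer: $- \frac{18262400}{177} \approx -1.0318 \cdot 10^{5}$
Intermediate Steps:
$W{\left(S,X \right)} = \left(7 + S\right) \left(S + X\right)$
$J = - \frac{28096}{177}$ ($J = \frac{401}{177} - 161 = - \frac{28096}{177} \approx -158.73$)
$I = - \frac{28096}{177} \approx -158.73$
$W{\left(19,6 \right)} I = \left(19^{2} + 7 \cdot 19 + 7 \cdot 6 + 19 \cdot 6\right) \left(- \frac{28096}{177}\right) = \left(361 + 133 + 42 + 114\right) \left(- \frac{28096}{177}\right) = 650 \left(- \frac{28096}{177}\right) = - \frac{18262400}{177}$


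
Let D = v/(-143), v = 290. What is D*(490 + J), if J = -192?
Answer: -86420/143 ≈ -604.34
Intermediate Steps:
D = -290/143 (D = 290/(-143) = 290*(-1/143) = -290/143 ≈ -2.0280)
D*(490 + J) = -290*(490 - 192)/143 = -290/143*298 = -86420/143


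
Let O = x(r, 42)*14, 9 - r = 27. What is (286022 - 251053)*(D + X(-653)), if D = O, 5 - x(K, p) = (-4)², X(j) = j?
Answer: -28219983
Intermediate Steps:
r = -18 (r = 9 - 1*27 = 9 - 27 = -18)
x(K, p) = -11 (x(K, p) = 5 - 1*(-4)² = 5 - 1*16 = 5 - 16 = -11)
O = -154 (O = -11*14 = -154)
D = -154
(286022 - 251053)*(D + X(-653)) = (286022 - 251053)*(-154 - 653) = 34969*(-807) = -28219983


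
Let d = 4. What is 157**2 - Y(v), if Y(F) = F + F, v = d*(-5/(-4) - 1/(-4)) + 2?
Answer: 24633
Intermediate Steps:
v = 8 (v = 4*(-5/(-4) - 1/(-4)) + 2 = 4*(-5*(-1/4) - 1*(-1/4)) + 2 = 4*(5/4 + 1/4) + 2 = 4*(3/2) + 2 = 6 + 2 = 8)
Y(F) = 2*F
157**2 - Y(v) = 157**2 - 2*8 = 24649 - 1*16 = 24649 - 16 = 24633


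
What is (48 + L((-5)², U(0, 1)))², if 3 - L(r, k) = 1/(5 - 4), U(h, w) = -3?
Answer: 2500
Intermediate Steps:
L(r, k) = 2 (L(r, k) = 3 - 1/(5 - 4) = 3 - 1/1 = 3 - 1*1 = 3 - 1 = 2)
(48 + L((-5)², U(0, 1)))² = (48 + 2)² = 50² = 2500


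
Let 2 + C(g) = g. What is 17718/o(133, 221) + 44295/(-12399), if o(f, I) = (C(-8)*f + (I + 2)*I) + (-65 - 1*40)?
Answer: -316623613/98877892 ≈ -3.2022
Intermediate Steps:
C(g) = -2 + g
o(f, I) = -105 - 10*f + I*(2 + I) (o(f, I) = ((-2 - 8)*f + (I + 2)*I) + (-65 - 1*40) = (-10*f + (2 + I)*I) + (-65 - 40) = (-10*f + I*(2 + I)) - 105 = -105 - 10*f + I*(2 + I))
17718/o(133, 221) + 44295/(-12399) = 17718/(-105 + 221² - 10*133 + 2*221) + 44295/(-12399) = 17718/(-105 + 48841 - 1330 + 442) + 44295*(-1/12399) = 17718/47848 - 14765/4133 = 17718*(1/47848) - 14765/4133 = 8859/23924 - 14765/4133 = -316623613/98877892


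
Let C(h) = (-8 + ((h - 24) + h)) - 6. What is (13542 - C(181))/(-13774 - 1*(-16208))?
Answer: 6609/1217 ≈ 5.4306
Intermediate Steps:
C(h) = -38 + 2*h (C(h) = (-8 + ((-24 + h) + h)) - 6 = (-8 + (-24 + 2*h)) - 6 = (-32 + 2*h) - 6 = -38 + 2*h)
(13542 - C(181))/(-13774 - 1*(-16208)) = (13542 - (-38 + 2*181))/(-13774 - 1*(-16208)) = (13542 - (-38 + 362))/(-13774 + 16208) = (13542 - 1*324)/2434 = (13542 - 324)*(1/2434) = 13218*(1/2434) = 6609/1217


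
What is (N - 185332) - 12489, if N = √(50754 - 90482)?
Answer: -197821 + 4*I*√2483 ≈ -1.9782e+5 + 199.32*I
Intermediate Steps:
N = 4*I*√2483 (N = √(-39728) = 4*I*√2483 ≈ 199.32*I)
(N - 185332) - 12489 = (4*I*√2483 - 185332) - 12489 = (-185332 + 4*I*√2483) - 12489 = -197821 + 4*I*√2483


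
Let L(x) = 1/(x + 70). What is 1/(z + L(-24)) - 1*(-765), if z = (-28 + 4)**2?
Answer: 20270251/26497 ≈ 765.00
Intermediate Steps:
L(x) = 1/(70 + x)
z = 576 (z = (-24)**2 = 576)
1/(z + L(-24)) - 1*(-765) = 1/(576 + 1/(70 - 24)) - 1*(-765) = 1/(576 + 1/46) + 765 = 1/(26497/46) + 765 = 46/26497 + 765 = 20270251/26497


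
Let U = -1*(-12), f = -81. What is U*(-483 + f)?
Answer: -6768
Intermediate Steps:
U = 12
U*(-483 + f) = 12*(-483 - 81) = 12*(-564) = -6768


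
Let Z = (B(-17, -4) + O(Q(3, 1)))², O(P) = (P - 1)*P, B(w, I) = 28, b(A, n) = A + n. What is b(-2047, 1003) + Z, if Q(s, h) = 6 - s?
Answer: 112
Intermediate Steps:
O(P) = P*(-1 + P) (O(P) = (-1 + P)*P = P*(-1 + P))
Z = 1156 (Z = (28 + (6 - 1*3)*(-1 + (6 - 1*3)))² = (28 + (6 - 3)*(-1 + (6 - 3)))² = (28 + 3*(-1 + 3))² = (28 + 3*2)² = (28 + 6)² = 34² = 1156)
b(-2047, 1003) + Z = (-2047 + 1003) + 1156 = -1044 + 1156 = 112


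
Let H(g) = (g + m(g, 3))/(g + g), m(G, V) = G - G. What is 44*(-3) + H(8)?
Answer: -263/2 ≈ -131.50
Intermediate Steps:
m(G, V) = 0
H(g) = ½ (H(g) = (g + 0)/(g + g) = g/((2*g)) = g*(1/(2*g)) = ½)
44*(-3) + H(8) = 44*(-3) + ½ = -132 + ½ = -263/2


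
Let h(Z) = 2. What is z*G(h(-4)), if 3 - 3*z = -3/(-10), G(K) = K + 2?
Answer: 18/5 ≈ 3.6000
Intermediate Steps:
G(K) = 2 + K
z = 9/10 (z = 1 - (-1)/(-10) = 1 - (-1)*(-1)/10 = 1 - ⅓*3/10 = 1 - ⅒ = 9/10 ≈ 0.90000)
z*G(h(-4)) = 9*(2 + 2)/10 = (9/10)*4 = 18/5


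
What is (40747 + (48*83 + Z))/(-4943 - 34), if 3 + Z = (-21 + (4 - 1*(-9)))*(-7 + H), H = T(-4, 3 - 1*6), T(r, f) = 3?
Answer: -14920/1659 ≈ -8.9934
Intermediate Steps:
H = 3
Z = 29 (Z = -3 + (-21 + (4 - 1*(-9)))*(-7 + 3) = -3 + (-21 + (4 + 9))*(-4) = -3 + (-21 + 13)*(-4) = -3 - 8*(-4) = -3 + 32 = 29)
(40747 + (48*83 + Z))/(-4943 - 34) = (40747 + (48*83 + 29))/(-4943 - 34) = (40747 + (3984 + 29))/(-4977) = (40747 + 4013)*(-1/4977) = 44760*(-1/4977) = -14920/1659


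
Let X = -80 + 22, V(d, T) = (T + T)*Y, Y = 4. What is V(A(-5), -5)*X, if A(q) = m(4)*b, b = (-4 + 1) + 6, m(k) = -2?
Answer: 2320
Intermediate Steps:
b = 3 (b = -3 + 6 = 3)
A(q) = -6 (A(q) = -2*3 = -6)
V(d, T) = 8*T (V(d, T) = (T + T)*4 = (2*T)*4 = 8*T)
X = -58
V(A(-5), -5)*X = (8*(-5))*(-58) = -40*(-58) = 2320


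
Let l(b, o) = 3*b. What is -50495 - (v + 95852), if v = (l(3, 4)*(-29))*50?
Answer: -133297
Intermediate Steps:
v = -13050 (v = ((3*3)*(-29))*50 = (9*(-29))*50 = -261*50 = -13050)
-50495 - (v + 95852) = -50495 - (-13050 + 95852) = -50495 - 1*82802 = -50495 - 82802 = -133297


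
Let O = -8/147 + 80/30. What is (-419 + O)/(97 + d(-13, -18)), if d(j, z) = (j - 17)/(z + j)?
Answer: -632493/148813 ≈ -4.2503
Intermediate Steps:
d(j, z) = (-17 + j)/(j + z)
O = 128/49 (O = -8*1/147 + 80*(1/30) = -8/147 + 8/3 = 128/49 ≈ 2.6122)
(-419 + O)/(97 + d(-13, -18)) = (-419 + 128/49)/(97 + (-17 - 13)/(-13 - 18)) = -20403/(49*(97 - 30/(-31))) = -20403/(49*(97 - 1/31*(-30))) = -20403/(49*(97 + 30/31)) = -20403/(49*3037/31) = -20403/49*31/3037 = -632493/148813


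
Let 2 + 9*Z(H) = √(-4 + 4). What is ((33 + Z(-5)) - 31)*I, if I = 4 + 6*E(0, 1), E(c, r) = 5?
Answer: 544/9 ≈ 60.444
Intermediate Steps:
Z(H) = -2/9 (Z(H) = -2/9 + √(-4 + 4)/9 = -2/9 + √0/9 = -2/9 + (⅑)*0 = -2/9 + 0 = -2/9)
I = 34 (I = 4 + 6*5 = 4 + 30 = 34)
((33 + Z(-5)) - 31)*I = ((33 - 2/9) - 31)*34 = (295/9 - 31)*34 = (16/9)*34 = 544/9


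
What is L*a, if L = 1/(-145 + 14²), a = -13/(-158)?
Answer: 13/8058 ≈ 0.0016133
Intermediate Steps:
a = 13/158 (a = -13*(-1/158) = 13/158 ≈ 0.082278)
L = 1/51 (L = 1/(-145 + 196) = 1/51 ≈ 0.019608)
L*a = (1/51)*(13/158) = 13/8058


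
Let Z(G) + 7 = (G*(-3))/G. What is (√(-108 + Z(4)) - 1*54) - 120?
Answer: -174 + I*√118 ≈ -174.0 + 10.863*I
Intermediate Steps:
Z(G) = -10 (Z(G) = -7 + (G*(-3))/G = -7 + (-3*G)/G = -7 - 3 = -10)
(√(-108 + Z(4)) - 1*54) - 120 = (√(-108 - 10) - 1*54) - 120 = (√(-118) - 54) - 120 = (I*√118 - 54) - 120 = (-54 + I*√118) - 120 = -174 + I*√118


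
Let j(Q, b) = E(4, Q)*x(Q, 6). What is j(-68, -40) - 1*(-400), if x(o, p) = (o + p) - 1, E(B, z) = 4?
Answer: 148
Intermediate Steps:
x(o, p) = -1 + o + p
j(Q, b) = 20 + 4*Q (j(Q, b) = 4*(-1 + Q + 6) = 4*(5 + Q) = 20 + 4*Q)
j(-68, -40) - 1*(-400) = (20 + 4*(-68)) - 1*(-400) = (20 - 272) + 400 = -252 + 400 = 148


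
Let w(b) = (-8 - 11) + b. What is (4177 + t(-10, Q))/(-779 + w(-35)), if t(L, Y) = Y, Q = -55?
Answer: -4122/833 ≈ -4.9484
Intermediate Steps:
w(b) = -19 + b
(4177 + t(-10, Q))/(-779 + w(-35)) = (4177 - 55)/(-779 + (-19 - 35)) = 4122/(-779 - 54) = 4122/(-833) = 4122*(-1/833) = -4122/833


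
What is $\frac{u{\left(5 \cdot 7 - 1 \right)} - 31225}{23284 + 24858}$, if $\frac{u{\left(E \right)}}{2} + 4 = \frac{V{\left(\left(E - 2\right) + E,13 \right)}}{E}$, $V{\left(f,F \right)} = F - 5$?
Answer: $- \frac{530953}{818414} \approx -0.64876$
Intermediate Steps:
$V{\left(f,F \right)} = -5 + F$
$u{\left(E \right)} = -8 + \frac{16}{E}$ ($u{\left(E \right)} = -8 + 2 \frac{-5 + 13}{E} = -8 + 2 \frac{8}{E} = -8 + \frac{16}{E}$)
$\frac{u{\left(5 \cdot 7 - 1 \right)} - 31225}{23284 + 24858} = \frac{\left(-8 + \frac{16}{5 \cdot 7 - 1}\right) - 31225}{23284 + 24858} = \frac{\left(-8 + \frac{16}{35 - 1}\right) - 31225}{48142} = \left(\left(-8 + \frac{16}{34}\right) - 31225\right) \frac{1}{48142} = \left(\left(-8 + 16 \cdot \frac{1}{34}\right) - 31225\right) \frac{1}{48142} = \left(\left(-8 + \frac{8}{17}\right) - 31225\right) \frac{1}{48142} = \left(- \frac{128}{17} - 31225\right) \frac{1}{48142} = \left(- \frac{530953}{17}\right) \frac{1}{48142} = - \frac{530953}{818414}$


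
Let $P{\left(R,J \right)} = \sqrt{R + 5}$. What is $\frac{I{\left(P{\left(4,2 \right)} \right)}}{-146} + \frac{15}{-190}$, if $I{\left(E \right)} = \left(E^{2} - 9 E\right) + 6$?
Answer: $\frac{9}{2774} \approx 0.0032444$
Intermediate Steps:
$P{\left(R,J \right)} = \sqrt{5 + R}$
$I{\left(E \right)} = 6 + E^{2} - 9 E$
$\frac{I{\left(P{\left(4,2 \right)} \right)}}{-146} + \frac{15}{-190} = \frac{6 + \left(\sqrt{5 + 4}\right)^{2} - 9 \sqrt{5 + 4}}{-146} + \frac{15}{-190} = \left(6 + \left(\sqrt{9}\right)^{2} - 9 \sqrt{9}\right) \left(- \frac{1}{146}\right) + 15 \left(- \frac{1}{190}\right) = \left(6 + 3^{2} - 27\right) \left(- \frac{1}{146}\right) - \frac{3}{38} = \left(6 + 9 - 27\right) \left(- \frac{1}{146}\right) - \frac{3}{38} = \left(-12\right) \left(- \frac{1}{146}\right) - \frac{3}{38} = \frac{6}{73} - \frac{3}{38} = \frac{9}{2774}$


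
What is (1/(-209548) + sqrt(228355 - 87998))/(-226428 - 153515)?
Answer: 1/79616295764 - sqrt(140357)/379943 ≈ -0.00098605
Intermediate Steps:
(1/(-209548) + sqrt(228355 - 87998))/(-226428 - 153515) = (-1/209548 + sqrt(140357))/(-379943) = (-1/209548 + sqrt(140357))*(-1/379943) = 1/79616295764 - sqrt(140357)/379943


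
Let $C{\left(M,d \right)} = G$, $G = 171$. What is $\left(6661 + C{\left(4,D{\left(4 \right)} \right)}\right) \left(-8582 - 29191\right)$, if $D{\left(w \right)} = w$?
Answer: $-258065136$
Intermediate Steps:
$C{\left(M,d \right)} = 171$
$\left(6661 + C{\left(4,D{\left(4 \right)} \right)}\right) \left(-8582 - 29191\right) = \left(6661 + 171\right) \left(-8582 - 29191\right) = 6832 \left(-37773\right) = -258065136$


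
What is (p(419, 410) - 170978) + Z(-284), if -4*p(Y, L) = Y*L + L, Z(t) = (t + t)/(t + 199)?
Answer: -18191812/85 ≈ -2.1402e+5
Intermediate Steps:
Z(t) = 2*t/(199 + t) (Z(t) = (2*t)/(199 + t) = 2*t/(199 + t))
p(Y, L) = -L/4 - L*Y/4 (p(Y, L) = -(Y*L + L)/4 = -(L*Y + L)/4 = -(L + L*Y)/4 = -L/4 - L*Y/4)
(p(419, 410) - 170978) + Z(-284) = (-¼*410*(1 + 419) - 170978) + 2*(-284)/(199 - 284) = (-¼*410*420 - 170978) + 2*(-284)/(-85) = (-43050 - 170978) + 2*(-284)*(-1/85) = -214028 + 568/85 = -18191812/85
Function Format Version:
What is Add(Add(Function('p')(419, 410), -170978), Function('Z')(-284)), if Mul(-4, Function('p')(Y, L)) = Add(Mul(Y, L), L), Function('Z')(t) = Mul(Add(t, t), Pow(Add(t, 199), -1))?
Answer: Rational(-18191812, 85) ≈ -2.1402e+5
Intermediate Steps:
Function('Z')(t) = Mul(2, t, Pow(Add(199, t), -1)) (Function('Z')(t) = Mul(Mul(2, t), Pow(Add(199, t), -1)) = Mul(2, t, Pow(Add(199, t), -1)))
Function('p')(Y, L) = Add(Mul(Rational(-1, 4), L), Mul(Rational(-1, 4), L, Y)) (Function('p')(Y, L) = Mul(Rational(-1, 4), Add(Mul(Y, L), L)) = Mul(Rational(-1, 4), Add(Mul(L, Y), L)) = Mul(Rational(-1, 4), Add(L, Mul(L, Y))) = Add(Mul(Rational(-1, 4), L), Mul(Rational(-1, 4), L, Y)))
Add(Add(Function('p')(419, 410), -170978), Function('Z')(-284)) = Add(Add(Mul(Rational(-1, 4), 410, Add(1, 419)), -170978), Mul(2, -284, Pow(Add(199, -284), -1))) = Add(Add(Mul(Rational(-1, 4), 410, 420), -170978), Mul(2, -284, Pow(-85, -1))) = Add(Add(-43050, -170978), Mul(2, -284, Rational(-1, 85))) = Add(-214028, Rational(568, 85)) = Rational(-18191812, 85)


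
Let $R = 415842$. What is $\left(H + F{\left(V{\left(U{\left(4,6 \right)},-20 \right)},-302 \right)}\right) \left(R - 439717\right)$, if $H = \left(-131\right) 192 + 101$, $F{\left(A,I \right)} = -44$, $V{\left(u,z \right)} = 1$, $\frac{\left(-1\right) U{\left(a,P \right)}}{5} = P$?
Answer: $599143125$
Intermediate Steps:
$U{\left(a,P \right)} = - 5 P$
$H = -25051$ ($H = -25152 + 101 = -25051$)
$\left(H + F{\left(V{\left(U{\left(4,6 \right)},-20 \right)},-302 \right)}\right) \left(R - 439717\right) = \left(-25051 - 44\right) \left(415842 - 439717\right) = \left(-25095\right) \left(-23875\right) = 599143125$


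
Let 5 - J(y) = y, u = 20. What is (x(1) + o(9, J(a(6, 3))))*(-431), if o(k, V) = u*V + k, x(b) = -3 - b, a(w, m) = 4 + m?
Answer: 15085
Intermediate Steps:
J(y) = 5 - y
o(k, V) = k + 20*V (o(k, V) = 20*V + k = k + 20*V)
(x(1) + o(9, J(a(6, 3))))*(-431) = ((-3 - 1*1) + (9 + 20*(5 - (4 + 3))))*(-431) = ((-3 - 1) + (9 + 20*(5 - 1*7)))*(-431) = (-4 + (9 + 20*(5 - 7)))*(-431) = (-4 + (9 + 20*(-2)))*(-431) = (-4 + (9 - 40))*(-431) = (-4 - 31)*(-431) = -35*(-431) = 15085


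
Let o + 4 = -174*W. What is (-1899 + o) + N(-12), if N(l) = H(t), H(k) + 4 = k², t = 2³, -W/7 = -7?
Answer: -10369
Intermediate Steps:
W = 49 (W = -7*(-7) = 49)
t = 8
o = -8530 (o = -4 - 174*49 = -4 - 8526 = -8530)
H(k) = -4 + k²
N(l) = 60 (N(l) = -4 + 8² = -4 + 64 = 60)
(-1899 + o) + N(-12) = (-1899 - 8530) + 60 = -10429 + 60 = -10369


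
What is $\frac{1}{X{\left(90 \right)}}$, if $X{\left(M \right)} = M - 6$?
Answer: $\frac{1}{84} \approx 0.011905$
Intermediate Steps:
$X{\left(M \right)} = -6 + M$ ($X{\left(M \right)} = M - 6 = -6 + M$)
$\frac{1}{X{\left(90 \right)}} = \frac{1}{-6 + 90} = \frac{1}{84}$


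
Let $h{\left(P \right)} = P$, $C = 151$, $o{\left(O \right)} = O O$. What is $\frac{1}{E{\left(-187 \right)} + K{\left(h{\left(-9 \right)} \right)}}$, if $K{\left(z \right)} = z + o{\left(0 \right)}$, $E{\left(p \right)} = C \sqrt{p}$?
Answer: $- \frac{9}{4263868} - \frac{151 i \sqrt{187}}{4263868} \approx -2.1108 \cdot 10^{-6} - 0.00048428 i$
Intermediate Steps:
$o{\left(O \right)} = O^{2}$
$E{\left(p \right)} = 151 \sqrt{p}$
$K{\left(z \right)} = z$ ($K{\left(z \right)} = z + 0^{2} = z + 0 = z$)
$\frac{1}{E{\left(-187 \right)} + K{\left(h{\left(-9 \right)} \right)}} = \frac{1}{151 \sqrt{-187} - 9} = \frac{1}{151 i \sqrt{187} - 9} = \frac{1}{-9 + 151 i \sqrt{187}}$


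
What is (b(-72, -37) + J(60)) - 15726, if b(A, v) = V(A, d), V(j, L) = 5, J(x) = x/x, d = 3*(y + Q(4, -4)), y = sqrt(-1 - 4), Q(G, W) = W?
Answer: -15720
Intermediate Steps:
y = I*sqrt(5) (y = sqrt(-5) = I*sqrt(5) ≈ 2.2361*I)
d = -12 + 3*I*sqrt(5) (d = 3*(I*sqrt(5) - 4) = 3*(-4 + I*sqrt(5)) = -12 + 3*I*sqrt(5) ≈ -12.0 + 6.7082*I)
J(x) = 1
b(A, v) = 5
(b(-72, -37) + J(60)) - 15726 = (5 + 1) - 15726 = 6 - 15726 = -15720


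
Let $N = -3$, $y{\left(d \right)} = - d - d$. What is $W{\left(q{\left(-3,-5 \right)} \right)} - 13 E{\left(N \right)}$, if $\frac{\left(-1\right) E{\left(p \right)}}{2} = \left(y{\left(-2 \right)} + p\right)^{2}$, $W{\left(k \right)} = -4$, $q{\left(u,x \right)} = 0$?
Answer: $22$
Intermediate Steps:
$y{\left(d \right)} = - 2 d$
$E{\left(p \right)} = - 2 \left(4 + p\right)^{2}$ ($E{\left(p \right)} = - 2 \left(\left(-2\right) \left(-2\right) + p\right)^{2} = - 2 \left(4 + p\right)^{2}$)
$W{\left(q{\left(-3,-5 \right)} \right)} - 13 E{\left(N \right)} = -4 - 13 \left(- 2 \left(4 - 3\right)^{2}\right) = -4 - 13 \left(- 2 \cdot 1^{2}\right) = -4 - 13 \left(\left(-2\right) 1\right) = -4 - -26 = -4 + 26 = 22$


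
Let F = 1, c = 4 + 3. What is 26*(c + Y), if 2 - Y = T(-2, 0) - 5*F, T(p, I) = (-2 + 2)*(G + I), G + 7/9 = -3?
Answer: 364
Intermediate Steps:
G = -34/9 (G = -7/9 - 3 = -34/9 ≈ -3.7778)
T(p, I) = 0 (T(p, I) = (-2 + 2)*(-34/9 + I) = 0*(-34/9 + I) = 0)
c = 7
Y = 7 (Y = 2 - (0 - 5*1) = 2 - (0 - 5) = 2 - 1*(-5) = 2 + 5 = 7)
26*(c + Y) = 26*(7 + 7) = 26*14 = 364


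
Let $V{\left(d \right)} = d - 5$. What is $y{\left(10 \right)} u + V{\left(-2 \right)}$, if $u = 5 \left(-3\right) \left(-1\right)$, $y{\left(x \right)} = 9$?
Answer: $128$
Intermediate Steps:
$V{\left(d \right)} = -5 + d$
$u = 15$ ($u = \left(-15\right) \left(-1\right) = 15$)
$y{\left(10 \right)} u + V{\left(-2 \right)} = 9 \cdot 15 - 7 = 135 - 7 = 128$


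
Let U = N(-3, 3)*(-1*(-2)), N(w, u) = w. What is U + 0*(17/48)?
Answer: -6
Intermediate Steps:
U = -6 (U = -(-3)*(-2) = -3*2 = -6)
U + 0*(17/48) = -6 + 0*(17/48) = -6 + 0 = -6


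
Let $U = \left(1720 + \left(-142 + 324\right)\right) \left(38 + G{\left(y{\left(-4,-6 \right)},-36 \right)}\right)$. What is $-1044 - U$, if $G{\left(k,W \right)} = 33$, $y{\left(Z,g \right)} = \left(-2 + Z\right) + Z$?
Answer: $-136086$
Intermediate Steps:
$y{\left(Z,g \right)} = -2 + 2 Z$
$U = 135042$ ($U = \left(1720 + \left(-142 + 324\right)\right) \left(38 + 33\right) = \left(1720 + 182\right) 71 = 1902 \cdot 71 = 135042$)
$-1044 - U = -1044 - 135042 = -136086$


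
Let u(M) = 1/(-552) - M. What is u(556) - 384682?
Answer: -212651377/552 ≈ -3.8524e+5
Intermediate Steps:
u(M) = -1/552 - M
u(556) - 384682 = (-1/552 - 1*556) - 384682 = (-1/552 - 556) - 384682 = -306913/552 - 384682 = -212651377/552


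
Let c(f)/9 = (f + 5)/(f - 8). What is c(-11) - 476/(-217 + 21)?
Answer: 701/133 ≈ 5.2707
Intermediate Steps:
c(f) = 9*(5 + f)/(-8 + f) (c(f) = 9*((f + 5)/(f - 8)) = 9*((5 + f)/(-8 + f)) = 9*(5 + f)/(-8 + f))
c(-11) - 476/(-217 + 21) = 9*(5 - 11)/(-8 - 11) - 476/(-217 + 21) = 9*(-6)/(-19) - 476/(-196) = 9*(-1/19)*(-6) - 476*(-1/196) = 54/19 + 17/7 = 701/133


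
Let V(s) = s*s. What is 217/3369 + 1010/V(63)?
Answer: 1421321/4457187 ≈ 0.31888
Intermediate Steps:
V(s) = s²
217/3369 + 1010/V(63) = 217/3369 + 1010/(63²) = 217*(1/3369) + 1010/3969 = 217/3369 + 1010*(1/3969) = 217/3369 + 1010/3969 = 1421321/4457187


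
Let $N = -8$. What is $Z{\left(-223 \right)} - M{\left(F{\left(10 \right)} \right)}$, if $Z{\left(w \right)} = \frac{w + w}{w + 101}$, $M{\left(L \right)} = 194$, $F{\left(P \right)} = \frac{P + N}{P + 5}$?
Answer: $- \frac{11611}{61} \approx -190.34$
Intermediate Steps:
$F{\left(P \right)} = \frac{-8 + P}{5 + P}$ ($F{\left(P \right)} = \frac{P - 8}{P + 5} = \frac{-8 + P}{5 + P}$)
$Z{\left(w \right)} = \frac{2 w}{101 + w}$
$Z{\left(-223 \right)} - M{\left(F{\left(10 \right)} \right)} = 2 \left(-223\right) \frac{1}{101 - 223} - 194 = 2 \left(-223\right) \frac{1}{-122} - 194 = 2 \left(-223\right) \left(- \frac{1}{122}\right) - 194 = \frac{223}{61} - 194 = - \frac{11611}{61}$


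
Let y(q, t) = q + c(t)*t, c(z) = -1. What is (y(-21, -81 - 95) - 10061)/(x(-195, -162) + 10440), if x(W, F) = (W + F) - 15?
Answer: -1651/1678 ≈ -0.98391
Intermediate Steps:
y(q, t) = q - t
x(W, F) = -15 + F + W (x(W, F) = (F + W) - 15 = -15 + F + W)
(y(-21, -81 - 95) - 10061)/(x(-195, -162) + 10440) = ((-21 - (-81 - 95)) - 10061)/((-15 - 162 - 195) + 10440) = ((-21 - 1*(-176)) - 10061)/(-372 + 10440) = ((-21 + 176) - 10061)/10068 = (155 - 10061)*(1/10068) = -9906*1/10068 = -1651/1678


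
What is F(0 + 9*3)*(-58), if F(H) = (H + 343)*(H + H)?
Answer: -1158840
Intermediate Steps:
F(H) = 2*H*(343 + H) (F(H) = (343 + H)*(2*H) = 2*H*(343 + H))
F(0 + 9*3)*(-58) = (2*(0 + 9*3)*(343 + (0 + 9*3)))*(-58) = (2*(0 + 27)*(343 + (0 + 27)))*(-58) = (2*27*(343 + 27))*(-58) = (2*27*370)*(-58) = 19980*(-58) = -1158840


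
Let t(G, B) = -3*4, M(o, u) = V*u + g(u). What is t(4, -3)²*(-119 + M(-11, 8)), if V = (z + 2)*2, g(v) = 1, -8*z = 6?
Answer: -14112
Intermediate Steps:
z = -¾ (z = -⅛*6 = -¾ ≈ -0.75000)
V = 5/2 (V = (-¾ + 2)*2 = (5/4)*2 = 5/2 ≈ 2.5000)
M(o, u) = 1 + 5*u/2 (M(o, u) = 5*u/2 + 1 = 1 + 5*u/2)
t(G, B) = -12
t(4, -3)²*(-119 + M(-11, 8)) = (-12)²*(-119 + (1 + (5/2)*8)) = 144*(-119 + (1 + 20)) = 144*(-119 + 21) = 144*(-98) = -14112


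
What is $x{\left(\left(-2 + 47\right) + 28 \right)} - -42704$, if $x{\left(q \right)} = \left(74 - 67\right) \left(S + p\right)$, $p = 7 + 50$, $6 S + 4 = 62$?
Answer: $\frac{129512}{3} \approx 43171.0$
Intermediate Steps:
$S = \frac{29}{3}$ ($S = - \frac{2}{3} + \frac{1}{6} \cdot 62 = - \frac{2}{3} + \frac{31}{3} = \frac{29}{3} \approx 9.6667$)
$p = 57$
$x{\left(q \right)} = \frac{1400}{3}$ ($x{\left(q \right)} = \left(74 - 67\right) \left(\frac{29}{3} + 57\right) = 7 \cdot \frac{200}{3} = \frac{1400}{3}$)
$x{\left(\left(-2 + 47\right) + 28 \right)} - -42704 = \frac{1400}{3} - -42704 = \frac{1400}{3} + 42704 = \frac{129512}{3}$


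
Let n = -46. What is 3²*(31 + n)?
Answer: -135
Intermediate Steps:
3²*(31 + n) = 3²*(31 - 46) = 9*(-15) = -135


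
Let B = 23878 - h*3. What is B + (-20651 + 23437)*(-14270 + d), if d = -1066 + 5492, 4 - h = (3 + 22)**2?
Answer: -27399643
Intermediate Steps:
h = -621 (h = 4 - (3 + 22)**2 = 4 - 1*25**2 = 4 - 1*625 = 4 - 625 = -621)
B = 25741 (B = 23878 - (-621)*3 = 23878 - 1*(-1863) = 23878 + 1863 = 25741)
d = 4426
B + (-20651 + 23437)*(-14270 + d) = 25741 + (-20651 + 23437)*(-14270 + 4426) = 25741 + 2786*(-9844) = 25741 - 27425384 = -27399643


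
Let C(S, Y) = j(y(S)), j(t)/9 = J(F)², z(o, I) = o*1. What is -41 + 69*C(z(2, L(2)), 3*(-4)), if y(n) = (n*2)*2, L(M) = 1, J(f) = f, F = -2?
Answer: 2443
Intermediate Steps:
z(o, I) = o
y(n) = 4*n (y(n) = (2*n)*2 = 4*n)
j(t) = 36 (j(t) = 9*(-2)² = 9*4 = 36)
C(S, Y) = 36
-41 + 69*C(z(2, L(2)), 3*(-4)) = -41 + 69*36 = -41 + 2484 = 2443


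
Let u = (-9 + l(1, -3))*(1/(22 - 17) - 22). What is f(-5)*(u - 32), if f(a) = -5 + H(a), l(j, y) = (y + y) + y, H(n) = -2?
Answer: -12614/5 ≈ -2522.8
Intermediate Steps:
l(j, y) = 3*y (l(j, y) = 2*y + y = 3*y)
u = 1962/5 (u = (-9 + 3*(-3))*(1/(22 - 17) - 22) = (-9 - 9)*(1/5 - 22) = -18*(⅕ - 22) = -18*(-109/5) = 1962/5 ≈ 392.40)
f(a) = -7 (f(a) = -5 - 2 = -7)
f(-5)*(u - 32) = -7*(1962/5 - 32) = -7*1802/5 = -12614/5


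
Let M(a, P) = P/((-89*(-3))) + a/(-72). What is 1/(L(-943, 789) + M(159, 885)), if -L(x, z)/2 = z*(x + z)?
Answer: 2136/519075995 ≈ 4.1150e-6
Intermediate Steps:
M(a, P) = -a/72 + P/267 (M(a, P) = P/267 + a*(-1/72) = P*(1/267) - a/72 = P/267 - a/72 = -a/72 + P/267)
L(x, z) = -2*z*(x + z)
1/(L(-943, 789) + M(159, 885)) = 1/(-2*789*(-943 + 789) + (-1/72*159 + (1/267)*885)) = 1/(-2*789*(-154) + (-53/24 + 295/89)) = 1/(243012 + 2363/2136) = 1/(519075995/2136) = 2136/519075995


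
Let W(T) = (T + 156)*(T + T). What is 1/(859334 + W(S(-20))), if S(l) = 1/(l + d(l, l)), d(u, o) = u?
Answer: 800/687460961 ≈ 1.1637e-6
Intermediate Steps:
S(l) = 1/(2*l) (S(l) = 1/(l + l) = 1/(2*l))
W(T) = 2*T*(156 + T) (W(T) = (156 + T)*(2*T) = 2*T*(156 + T))
1/(859334 + W(S(-20))) = 1/(859334 + 2*((½)/(-20))*(156 + (½)/(-20))) = 1/(859334 + 2*((½)*(-1/20))*(156 + (½)*(-1/20))) = 1/(859334 + 2*(-1/40)*(156 - 1/40)) = 1/(859334 + 2*(-1/40)*(6239/40)) = 1/(859334 - 6239/800) = 1/(687460961/800) = 800/687460961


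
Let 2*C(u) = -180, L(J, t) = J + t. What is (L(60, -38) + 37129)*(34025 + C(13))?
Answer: 1260719185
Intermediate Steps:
C(u) = -90 (C(u) = (½)*(-180) = -90)
(L(60, -38) + 37129)*(34025 + C(13)) = ((60 - 38) + 37129)*(34025 - 90) = (22 + 37129)*33935 = 37151*33935 = 1260719185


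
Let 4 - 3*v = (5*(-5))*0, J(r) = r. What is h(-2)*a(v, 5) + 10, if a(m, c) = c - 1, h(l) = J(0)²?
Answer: 10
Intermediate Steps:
h(l) = 0 (h(l) = 0² = 0)
v = 4/3 (v = 4/3 - 5*(-5)*0/3 = 4/3 - (-25)*0/3 = 4/3 - ⅓*0 = 4/3 + 0 = 4/3 ≈ 1.3333)
a(m, c) = -1 + c
h(-2)*a(v, 5) + 10 = 0*(-1 + 5) + 10 = 0*4 + 10 = 0 + 10 = 10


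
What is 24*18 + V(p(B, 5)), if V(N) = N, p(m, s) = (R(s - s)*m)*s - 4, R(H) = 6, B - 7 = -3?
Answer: 548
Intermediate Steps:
B = 4 (B = 7 - 3 = 4)
p(m, s) = -4 + 6*m*s (p(m, s) = (6*m)*s - 4 = 6*m*s - 4 = -4 + 6*m*s)
24*18 + V(p(B, 5)) = 24*18 + (-4 + 6*4*5) = 432 + (-4 + 120) = 432 + 116 = 548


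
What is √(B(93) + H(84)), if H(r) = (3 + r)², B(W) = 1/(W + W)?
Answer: 11*√2164110/186 ≈ 87.000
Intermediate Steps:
B(W) = 1/(2*W)
√(B(93) + H(84)) = √((½)/93 + (3 + 84)²) = √((½)*(1/93) + 87²) = √(1/186 + 7569) = √(1407835/186) = 11*√2164110/186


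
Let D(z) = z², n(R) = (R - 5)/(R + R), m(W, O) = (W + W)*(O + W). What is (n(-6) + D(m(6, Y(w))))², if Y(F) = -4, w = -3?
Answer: 47927929/144 ≈ 3.3283e+5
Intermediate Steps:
m(W, O) = 2*W*(O + W) (m(W, O) = (2*W)*(O + W) = 2*W*(O + W))
n(R) = (-5 + R)/(2*R) (n(R) = (-5 + R)/((2*R)) = (-5 + R)*(1/(2*R)) = (-5 + R)/(2*R))
(n(-6) + D(m(6, Y(w))))² = ((½)*(-5 - 6)/(-6) + (2*6*(-4 + 6))²)² = ((½)*(-⅙)*(-11) + (2*6*2)²)² = (11/12 + 24²)² = (11/12 + 576)² = (6923/12)² = 47927929/144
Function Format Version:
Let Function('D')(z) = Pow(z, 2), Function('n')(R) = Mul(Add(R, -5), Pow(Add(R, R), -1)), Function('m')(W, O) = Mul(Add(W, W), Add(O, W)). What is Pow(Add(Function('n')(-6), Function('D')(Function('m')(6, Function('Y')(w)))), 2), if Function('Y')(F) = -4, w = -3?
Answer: Rational(47927929, 144) ≈ 3.3283e+5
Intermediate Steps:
Function('m')(W, O) = Mul(2, W, Add(O, W)) (Function('m')(W, O) = Mul(Mul(2, W), Add(O, W)) = Mul(2, W, Add(O, W)))
Function('n')(R) = Mul(Rational(1, 2), Pow(R, -1), Add(-5, R)) (Function('n')(R) = Mul(Add(-5, R), Pow(Mul(2, R), -1)) = Mul(Add(-5, R), Mul(Rational(1, 2), Pow(R, -1))) = Mul(Rational(1, 2), Pow(R, -1), Add(-5, R)))
Pow(Add(Function('n')(-6), Function('D')(Function('m')(6, Function('Y')(w)))), 2) = Pow(Add(Mul(Rational(1, 2), Pow(-6, -1), Add(-5, -6)), Pow(Mul(2, 6, Add(-4, 6)), 2)), 2) = Pow(Add(Mul(Rational(1, 2), Rational(-1, 6), -11), Pow(Mul(2, 6, 2), 2)), 2) = Pow(Add(Rational(11, 12), Pow(24, 2)), 2) = Pow(Add(Rational(11, 12), 576), 2) = Pow(Rational(6923, 12), 2) = Rational(47927929, 144)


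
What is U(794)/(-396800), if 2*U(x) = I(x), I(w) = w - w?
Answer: 0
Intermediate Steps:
I(w) = 0
U(x) = 0 (U(x) = (½)*0 = 0)
U(794)/(-396800) = 0/(-396800) = 0*(-1/396800) = 0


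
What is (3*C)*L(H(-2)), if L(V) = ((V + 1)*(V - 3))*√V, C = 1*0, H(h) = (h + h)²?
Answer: 0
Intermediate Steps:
H(h) = 4*h² (H(h) = (2*h)² = 4*h²)
C = 0
L(V) = √V*(1 + V)*(-3 + V) (L(V) = ((1 + V)*(-3 + V))*√V = √V*(1 + V)*(-3 + V))
(3*C)*L(H(-2)) = (3*0)*(√(4*(-2)²)*(-3 + (4*(-2)²)² - 8*(-2)²)) = 0*(√(4*4)*(-3 + (4*4)² - 8*4)) = 0*(√16*(-3 + 16² - 2*16)) = 0*(4*(-3 + 256 - 32)) = 0*(4*221) = 0*884 = 0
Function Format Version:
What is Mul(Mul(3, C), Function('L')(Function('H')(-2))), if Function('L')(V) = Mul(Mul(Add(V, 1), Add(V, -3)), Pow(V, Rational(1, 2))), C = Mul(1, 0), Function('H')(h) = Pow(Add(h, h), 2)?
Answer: 0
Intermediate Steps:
Function('H')(h) = Mul(4, Pow(h, 2)) (Function('H')(h) = Pow(Mul(2, h), 2) = Mul(4, Pow(h, 2)))
C = 0
Function('L')(V) = Mul(Pow(V, Rational(1, 2)), Add(1, V), Add(-3, V)) (Function('L')(V) = Mul(Mul(Add(1, V), Add(-3, V)), Pow(V, Rational(1, 2))) = Mul(Pow(V, Rational(1, 2)), Add(1, V), Add(-3, V)))
Mul(Mul(3, C), Function('L')(Function('H')(-2))) = Mul(Mul(3, 0), Mul(Pow(Mul(4, Pow(-2, 2)), Rational(1, 2)), Add(-3, Pow(Mul(4, Pow(-2, 2)), 2), Mul(-2, Mul(4, Pow(-2, 2)))))) = Mul(0, Mul(Pow(Mul(4, 4), Rational(1, 2)), Add(-3, Pow(Mul(4, 4), 2), Mul(-2, Mul(4, 4))))) = Mul(0, Mul(Pow(16, Rational(1, 2)), Add(-3, Pow(16, 2), Mul(-2, 16)))) = Mul(0, Mul(4, Add(-3, 256, -32))) = Mul(0, Mul(4, 221)) = Mul(0, 884) = 0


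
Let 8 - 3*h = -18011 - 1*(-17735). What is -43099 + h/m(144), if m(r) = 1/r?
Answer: -29467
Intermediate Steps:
h = 284/3 (h = 8/3 - (-18011 - 1*(-17735))/3 = 8/3 - (-18011 + 17735)/3 = 8/3 - 1/3*(-276) = 8/3 + 92 = 284/3 ≈ 94.667)
-43099 + h/m(144) = -43099 + 284/(3*(1/144)) = -43099 + (284/3)*144 = -43099 + 13632 = -29467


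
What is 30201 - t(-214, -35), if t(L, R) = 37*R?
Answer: 31496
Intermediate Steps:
30201 - t(-214, -35) = 30201 - 37*(-35) = 30201 - 1*(-1295) = 30201 + 1295 = 31496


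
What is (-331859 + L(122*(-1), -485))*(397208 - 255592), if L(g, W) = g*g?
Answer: -44888731600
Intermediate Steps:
L(g, W) = g**2
(-331859 + L(122*(-1), -485))*(397208 - 255592) = (-331859 + (122*(-1))**2)*(397208 - 255592) = (-331859 + (-122)**2)*141616 = (-331859 + 14884)*141616 = -316975*141616 = -44888731600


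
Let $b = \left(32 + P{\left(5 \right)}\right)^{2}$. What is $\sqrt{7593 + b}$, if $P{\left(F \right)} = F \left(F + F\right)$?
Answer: $\sqrt{14317} \approx 119.65$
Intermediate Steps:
$P{\left(F \right)} = 2 F^{2}$ ($P{\left(F \right)} = F 2 F = 2 F^{2}$)
$b = 6724$ ($b = \left(32 + 2 \cdot 5^{2}\right)^{2} = \left(32 + 2 \cdot 25\right)^{2} = \left(32 + 50\right)^{2} = 82^{2} = 6724$)
$\sqrt{7593 + b} = \sqrt{7593 + 6724} = \sqrt{14317}$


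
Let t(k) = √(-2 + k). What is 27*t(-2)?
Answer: 54*I ≈ 54.0*I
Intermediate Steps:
27*t(-2) = 27*√(-2 - 2) = 27*√(-4) = 27*(2*I) = 54*I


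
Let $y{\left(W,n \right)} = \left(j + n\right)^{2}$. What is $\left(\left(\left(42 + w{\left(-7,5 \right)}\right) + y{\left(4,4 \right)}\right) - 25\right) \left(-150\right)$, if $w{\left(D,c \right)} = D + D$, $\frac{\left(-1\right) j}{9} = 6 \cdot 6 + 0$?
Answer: $-15360450$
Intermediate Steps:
$j = -324$ ($j = - 9 \left(6 \cdot 6 + 0\right) = - 9 \left(36 + 0\right) = \left(-9\right) 36 = -324$)
$y{\left(W,n \right)} = \left(-324 + n\right)^{2}$
$w{\left(D,c \right)} = 2 D$
$\left(\left(\left(42 + w{\left(-7,5 \right)}\right) + y{\left(4,4 \right)}\right) - 25\right) \left(-150\right) = \left(\left(\left(42 + 2 \left(-7\right)\right) + \left(-324 + 4\right)^{2}\right) - 25\right) \left(-150\right) = \left(\left(\left(42 - 14\right) + \left(-320\right)^{2}\right) - 25\right) \left(-150\right) = \left(\left(28 + 102400\right) - 25\right) \left(-150\right) = \left(102428 - 25\right) \left(-150\right) = 102403 \left(-150\right) = -15360450$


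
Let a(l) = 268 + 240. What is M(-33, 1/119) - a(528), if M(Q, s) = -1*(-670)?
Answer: 162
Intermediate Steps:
a(l) = 508
M(Q, s) = 670
M(-33, 1/119) - a(528) = 670 - 1*508 = 670 - 508 = 162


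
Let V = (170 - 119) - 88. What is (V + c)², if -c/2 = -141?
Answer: 60025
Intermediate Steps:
V = -37 (V = 51 - 88 = -37)
c = 282 (c = -2*(-141) = 282)
(V + c)² = (-37 + 282)² = 245² = 60025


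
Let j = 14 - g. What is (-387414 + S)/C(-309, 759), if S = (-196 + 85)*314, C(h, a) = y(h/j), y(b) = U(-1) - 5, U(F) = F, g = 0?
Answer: 70378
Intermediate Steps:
j = 14 (j = 14 - 1*0 = 14 + 0 = 14)
y(b) = -6 (y(b) = -1 - 5 = -6)
C(h, a) = -6
S = -34854 (S = -111*314 = -34854)
(-387414 + S)/C(-309, 759) = (-387414 - 34854)/(-6) = -422268*(-1/6) = 70378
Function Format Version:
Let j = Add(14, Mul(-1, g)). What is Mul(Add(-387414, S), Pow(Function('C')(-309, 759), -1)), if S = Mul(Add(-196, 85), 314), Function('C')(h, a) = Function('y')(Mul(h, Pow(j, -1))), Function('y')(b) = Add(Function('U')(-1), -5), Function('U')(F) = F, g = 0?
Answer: 70378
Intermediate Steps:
j = 14 (j = Add(14, Mul(-1, 0)) = Add(14, 0) = 14)
Function('y')(b) = -6 (Function('y')(b) = Add(-1, -5) = -6)
Function('C')(h, a) = -6
S = -34854 (S = Mul(-111, 314) = -34854)
Mul(Add(-387414, S), Pow(Function('C')(-309, 759), -1)) = Mul(Add(-387414, -34854), Pow(-6, -1)) = Mul(-422268, Rational(-1, 6)) = 70378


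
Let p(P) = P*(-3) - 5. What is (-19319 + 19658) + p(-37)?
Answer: 445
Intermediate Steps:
p(P) = -5 - 3*P (p(P) = -3*P - 5 = -5 - 3*P)
(-19319 + 19658) + p(-37) = (-19319 + 19658) + (-5 - 3*(-37)) = 339 + (-5 + 111) = 339 + 106 = 445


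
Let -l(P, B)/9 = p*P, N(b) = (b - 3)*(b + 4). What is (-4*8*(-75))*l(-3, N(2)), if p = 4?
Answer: 259200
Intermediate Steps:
N(b) = (-3 + b)*(4 + b)
l(P, B) = -36*P
(-4*8*(-75))*l(-3, N(2)) = (-4*8*(-75))*(-36*(-3)) = -32*(-75)*108 = 2400*108 = 259200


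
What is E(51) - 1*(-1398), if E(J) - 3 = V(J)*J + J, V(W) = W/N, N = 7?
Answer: 12765/7 ≈ 1823.6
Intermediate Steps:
V(W) = W/7
E(J) = 3 + J + J²/7 (E(J) = 3 + ((J/7)*J + J) = 3 + (J²/7 + J) = 3 + (J + J²/7) = 3 + J + J²/7)
E(51) - 1*(-1398) = (3 + 51 + (⅐)*51²) - 1*(-1398) = (3 + 51 + (⅐)*2601) + 1398 = (3 + 51 + 2601/7) + 1398 = 2979/7 + 1398 = 12765/7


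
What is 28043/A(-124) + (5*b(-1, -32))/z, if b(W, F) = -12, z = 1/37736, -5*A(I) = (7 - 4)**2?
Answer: -20517655/9 ≈ -2.2797e+6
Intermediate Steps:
A(I) = -9/5 (A(I) = -(7 - 4)**2/5 = -1/5*3**2 = -1/5*9 = -9/5)
z = 1/37736 ≈ 2.6500e-5
28043/A(-124) + (5*b(-1, -32))/z = 28043/(-9/5) + (5*(-12))/(1/37736) = 28043*(-5/9) - 60*37736 = -140215/9 - 2264160 = -20517655/9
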